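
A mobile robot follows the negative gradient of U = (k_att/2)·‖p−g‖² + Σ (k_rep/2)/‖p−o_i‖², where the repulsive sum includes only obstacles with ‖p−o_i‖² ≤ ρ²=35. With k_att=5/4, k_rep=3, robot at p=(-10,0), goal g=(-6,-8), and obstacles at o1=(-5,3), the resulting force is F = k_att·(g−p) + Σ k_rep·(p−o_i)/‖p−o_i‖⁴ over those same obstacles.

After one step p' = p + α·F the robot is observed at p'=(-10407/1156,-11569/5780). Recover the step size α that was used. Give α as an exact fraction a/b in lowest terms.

α = 1/5

F_att = 5/4·(g−p) = 5/4·(4,-8) = (5.0000,-10.0000)
o1: d²=34 ≤ ρ²=35; F_rep = 3·(-5,-3)/34² = (-0.0130,-0.0078)
F = F_att + ΣF_rep = (4.9870,-10.0078)
Δp = p'−p = (0.9974,-2.0016); α = Δx/Fx = (1153/1156) / (5765/1156) = 1/5
check: Δy/Fy = (-11569/5780) / (-11569/1156) = 1/5 ✓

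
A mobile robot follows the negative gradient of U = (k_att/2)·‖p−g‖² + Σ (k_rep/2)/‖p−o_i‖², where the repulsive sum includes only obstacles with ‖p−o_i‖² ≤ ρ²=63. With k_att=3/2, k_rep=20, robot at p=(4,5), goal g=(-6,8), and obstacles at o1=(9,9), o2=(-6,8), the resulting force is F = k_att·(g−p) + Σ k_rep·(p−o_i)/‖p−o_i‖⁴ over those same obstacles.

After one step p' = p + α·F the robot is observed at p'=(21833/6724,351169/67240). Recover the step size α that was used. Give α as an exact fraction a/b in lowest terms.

α = 1/20

F_att = 3/2·(g−p) = 3/2·(-10,3) = (-15.0000,4.5000)
o1: d²=41 ≤ ρ²=63; F_rep = 20·(-5,-4)/41² = (-0.0595,-0.0476)
o2: d²=109 > ρ²=63 → inactive
F = F_att + ΣF_rep = (-15.0595,4.4524)
Δp = p'−p = (-0.7530,0.2226); α = Δx/Fx = (-5063/6724) / (-25315/1681) = 1/20
check: Δy/Fy = (14969/67240) / (14969/3362) = 1/20 ✓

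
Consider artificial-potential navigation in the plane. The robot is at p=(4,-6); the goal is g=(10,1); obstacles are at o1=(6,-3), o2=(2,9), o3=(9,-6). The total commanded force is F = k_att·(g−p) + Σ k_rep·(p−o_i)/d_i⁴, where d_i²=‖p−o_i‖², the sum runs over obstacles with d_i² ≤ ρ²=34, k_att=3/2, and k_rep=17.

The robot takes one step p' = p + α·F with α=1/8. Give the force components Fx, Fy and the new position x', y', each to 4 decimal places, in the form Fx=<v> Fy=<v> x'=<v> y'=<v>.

Fx=8.6628 Fy=10.1982 x'=5.0829 y'=-4.7252

F_att = 3/2·(g−p) = 3/2·(6,7) = (9.0000,10.5000)
o1: d²=13 ≤ ρ²=34; F_rep = 17·(-2,-3)/13² = (-0.2012,-0.3018)
o2: d²=229 > ρ²=34 → inactive
o3: d²=25 ≤ ρ²=34; F_rep = 17·(-5,0)/25² = (-0.1360,0.0000)
F = F_att + ΣF_rep = (8.6628,10.1982)
p' = p + 1/8·F = (5.0829,-4.7252)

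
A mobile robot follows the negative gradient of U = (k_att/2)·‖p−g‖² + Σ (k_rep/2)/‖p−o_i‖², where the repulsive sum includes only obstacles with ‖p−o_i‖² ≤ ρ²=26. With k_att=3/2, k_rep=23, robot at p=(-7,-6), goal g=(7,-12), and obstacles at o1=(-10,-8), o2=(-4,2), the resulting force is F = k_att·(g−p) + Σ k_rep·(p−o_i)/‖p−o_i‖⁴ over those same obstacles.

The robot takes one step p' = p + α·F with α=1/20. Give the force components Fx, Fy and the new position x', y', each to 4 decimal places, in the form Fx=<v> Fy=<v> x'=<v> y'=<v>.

Fx=21.4083 Fy=-8.7278 x'=-5.9296 y'=-6.4364

F_att = 3/2·(g−p) = 3/2·(14,-6) = (21.0000,-9.0000)
o1: d²=13 ≤ ρ²=26; F_rep = 23·(3,2)/13² = (0.4083,0.2722)
o2: d²=73 > ρ²=26 → inactive
F = F_att + ΣF_rep = (21.4083,-8.7278)
p' = p + 1/20·F = (-5.9296,-6.4364)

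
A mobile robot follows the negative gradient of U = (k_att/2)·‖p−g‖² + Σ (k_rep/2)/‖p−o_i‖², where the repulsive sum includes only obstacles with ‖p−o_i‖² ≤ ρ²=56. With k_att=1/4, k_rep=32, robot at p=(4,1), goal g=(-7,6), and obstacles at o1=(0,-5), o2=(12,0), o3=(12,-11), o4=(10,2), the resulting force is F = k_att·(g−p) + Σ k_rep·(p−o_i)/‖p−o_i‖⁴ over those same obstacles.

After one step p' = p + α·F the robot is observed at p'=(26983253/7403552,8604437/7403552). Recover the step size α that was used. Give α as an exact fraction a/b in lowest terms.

F_att = 1/4·(g−p) = 1/4·(-11,5) = (-2.7500,1.2500)
o1: d²=52 ≤ ρ²=56; F_rep = 32·(4,6)/52² = (0.0473,0.0710)
o2: d²=65 > ρ²=56 → inactive
o3: d²=208 > ρ²=56 → inactive
o4: d²=37 ≤ ρ²=56; F_rep = 32·(-6,-1)/37² = (-0.1402,-0.0234)
F = F_att + ΣF_rep = (-2.8429,1.2976)
Δp = p'−p = (-0.3554,0.1622); α = Δx/Fx = (-2630955/7403552) / (-2630955/925444) = 1/8
check: Δy/Fy = (1200885/7403552) / (1200885/925444) = 1/8 ✓

α = 1/8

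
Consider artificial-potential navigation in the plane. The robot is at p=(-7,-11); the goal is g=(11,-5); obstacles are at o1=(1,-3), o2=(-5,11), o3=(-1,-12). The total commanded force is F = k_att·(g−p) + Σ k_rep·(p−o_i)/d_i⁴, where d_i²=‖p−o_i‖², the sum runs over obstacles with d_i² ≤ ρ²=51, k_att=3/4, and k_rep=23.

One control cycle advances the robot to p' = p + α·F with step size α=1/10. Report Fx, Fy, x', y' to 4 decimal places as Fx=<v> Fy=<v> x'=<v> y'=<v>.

Fx=13.3992 Fy=4.5168 x'=-5.6601 y'=-10.5483

F_att = 3/4·(g−p) = 3/4·(18,6) = (13.5000,4.5000)
o1: d²=128 > ρ²=51 → inactive
o2: d²=488 > ρ²=51 → inactive
o3: d²=37 ≤ ρ²=51; F_rep = 23·(-6,1)/37² = (-0.1008,0.0168)
F = F_att + ΣF_rep = (13.3992,4.5168)
p' = p + 1/10·F = (-5.6601,-10.5483)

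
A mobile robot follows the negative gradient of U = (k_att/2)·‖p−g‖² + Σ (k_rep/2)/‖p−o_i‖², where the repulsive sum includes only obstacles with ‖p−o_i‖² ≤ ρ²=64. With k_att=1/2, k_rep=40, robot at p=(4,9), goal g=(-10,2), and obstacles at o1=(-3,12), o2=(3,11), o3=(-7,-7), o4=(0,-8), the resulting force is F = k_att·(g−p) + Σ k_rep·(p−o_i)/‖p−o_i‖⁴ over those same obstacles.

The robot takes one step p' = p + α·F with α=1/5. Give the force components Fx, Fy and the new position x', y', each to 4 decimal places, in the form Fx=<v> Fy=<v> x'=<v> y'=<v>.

F_att = 1/2·(g−p) = 1/2·(-14,-7) = (-7.0000,-3.5000)
o1: d²=58 ≤ ρ²=64; F_rep = 40·(7,-3)/58² = (0.0832,-0.0357)
o2: d²=5 ≤ ρ²=64; F_rep = 40·(1,-2)/5² = (1.6000,-3.2000)
o3: d²=377 > ρ²=64 → inactive
o4: d²=305 > ρ²=64 → inactive
F = F_att + ΣF_rep = (-5.3168,-6.7357)
p' = p + 1/5·F = (2.9366,7.6529)

Fx=-5.3168 Fy=-6.7357 x'=2.9366 y'=7.6529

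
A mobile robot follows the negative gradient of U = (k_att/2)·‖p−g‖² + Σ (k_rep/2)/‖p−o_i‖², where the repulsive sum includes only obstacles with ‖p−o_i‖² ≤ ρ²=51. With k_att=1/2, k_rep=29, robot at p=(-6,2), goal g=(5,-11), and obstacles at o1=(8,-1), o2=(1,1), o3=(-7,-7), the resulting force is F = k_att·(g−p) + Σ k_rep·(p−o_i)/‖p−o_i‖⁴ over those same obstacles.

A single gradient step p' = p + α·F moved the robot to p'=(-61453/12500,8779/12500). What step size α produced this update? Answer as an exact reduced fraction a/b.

α = 1/5

F_att = 1/2·(g−p) = 1/2·(11,-13) = (5.5000,-6.5000)
o1: d²=205 > ρ²=51 → inactive
o2: d²=50 ≤ ρ²=51; F_rep = 29·(-7,1)/50² = (-0.0812,0.0116)
o3: d²=82 > ρ²=51 → inactive
F = F_att + ΣF_rep = (5.4188,-6.4884)
Δp = p'−p = (1.0838,-1.2977); α = Δx/Fx = (13547/12500) / (13547/2500) = 1/5
check: Δy/Fy = (-16221/12500) / (-16221/2500) = 1/5 ✓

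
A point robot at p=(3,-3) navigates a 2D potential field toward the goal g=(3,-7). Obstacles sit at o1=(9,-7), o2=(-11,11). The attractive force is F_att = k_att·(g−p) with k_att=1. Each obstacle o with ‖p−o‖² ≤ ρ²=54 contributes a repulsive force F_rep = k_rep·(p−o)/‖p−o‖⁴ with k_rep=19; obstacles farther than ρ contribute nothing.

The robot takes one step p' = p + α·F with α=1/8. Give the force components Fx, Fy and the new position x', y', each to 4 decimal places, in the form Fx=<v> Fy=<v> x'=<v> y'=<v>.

F_att = 1·(g−p) = 1·(0,-4) = (0.0000,-4.0000)
o1: d²=52 ≤ ρ²=54; F_rep = 19·(-6,4)/52² = (-0.0422,0.0281)
o2: d²=392 > ρ²=54 → inactive
F = F_att + ΣF_rep = (-0.0422,-3.9719)
p' = p + 1/8·F = (2.9947,-3.4965)

Fx=-0.0422 Fy=-3.9719 x'=2.9947 y'=-3.4965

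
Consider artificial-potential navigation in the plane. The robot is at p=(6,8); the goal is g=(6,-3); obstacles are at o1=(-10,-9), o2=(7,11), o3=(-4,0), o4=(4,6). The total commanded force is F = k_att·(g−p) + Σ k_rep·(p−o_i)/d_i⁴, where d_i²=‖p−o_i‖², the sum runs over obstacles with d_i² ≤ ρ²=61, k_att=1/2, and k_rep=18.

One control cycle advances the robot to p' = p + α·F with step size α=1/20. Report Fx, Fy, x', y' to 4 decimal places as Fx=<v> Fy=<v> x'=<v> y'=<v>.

Fx=0.3825 Fy=-5.4775 x'=6.0191 y'=7.7261

F_att = 1/2·(g−p) = 1/2·(0,-11) = (0.0000,-5.5000)
o1: d²=545 > ρ²=61 → inactive
o2: d²=10 ≤ ρ²=61; F_rep = 18·(-1,-3)/10² = (-0.1800,-0.5400)
o3: d²=164 > ρ²=61 → inactive
o4: d²=8 ≤ ρ²=61; F_rep = 18·(2,2)/8² = (0.5625,0.5625)
F = F_att + ΣF_rep = (0.3825,-5.4775)
p' = p + 1/20·F = (6.0191,7.7261)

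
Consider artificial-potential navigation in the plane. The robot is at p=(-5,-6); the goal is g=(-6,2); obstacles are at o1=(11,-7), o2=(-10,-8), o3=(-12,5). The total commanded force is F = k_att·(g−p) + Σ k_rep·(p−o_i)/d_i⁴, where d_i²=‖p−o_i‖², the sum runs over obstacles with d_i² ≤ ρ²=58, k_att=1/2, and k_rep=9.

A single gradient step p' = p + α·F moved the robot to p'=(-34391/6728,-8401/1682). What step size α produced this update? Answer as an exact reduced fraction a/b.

α = 1/4

F_att = 1/2·(g−p) = 1/2·(-1,8) = (-0.5000,4.0000)
o1: d²=257 > ρ²=58 → inactive
o2: d²=29 ≤ ρ²=58; F_rep = 9·(5,2)/29² = (0.0535,0.0214)
o3: d²=170 > ρ²=58 → inactive
F = F_att + ΣF_rep = (-0.4465,4.0214)
Δp = p'−p = (-0.1116,1.0054); α = Δx/Fx = (-751/6728) / (-751/1682) = 1/4
check: Δy/Fy = (1691/1682) / (3382/841) = 1/4 ✓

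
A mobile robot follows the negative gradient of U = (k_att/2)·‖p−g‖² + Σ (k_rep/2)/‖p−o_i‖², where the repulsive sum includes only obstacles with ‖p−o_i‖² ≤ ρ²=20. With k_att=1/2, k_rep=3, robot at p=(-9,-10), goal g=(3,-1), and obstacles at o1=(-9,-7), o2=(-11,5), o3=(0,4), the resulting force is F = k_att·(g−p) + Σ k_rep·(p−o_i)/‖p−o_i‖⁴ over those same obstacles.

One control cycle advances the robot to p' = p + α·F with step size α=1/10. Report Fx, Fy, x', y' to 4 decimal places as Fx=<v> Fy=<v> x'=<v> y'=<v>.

Fx=6.0000 Fy=4.3889 x'=-8.4000 y'=-9.5611

F_att = 1/2·(g−p) = 1/2·(12,9) = (6.0000,4.5000)
o1: d²=9 ≤ ρ²=20; F_rep = 3·(0,-3)/9² = (0.0000,-0.1111)
o2: d²=229 > ρ²=20 → inactive
o3: d²=277 > ρ²=20 → inactive
F = F_att + ΣF_rep = (6.0000,4.3889)
p' = p + 1/10·F = (-8.4000,-9.5611)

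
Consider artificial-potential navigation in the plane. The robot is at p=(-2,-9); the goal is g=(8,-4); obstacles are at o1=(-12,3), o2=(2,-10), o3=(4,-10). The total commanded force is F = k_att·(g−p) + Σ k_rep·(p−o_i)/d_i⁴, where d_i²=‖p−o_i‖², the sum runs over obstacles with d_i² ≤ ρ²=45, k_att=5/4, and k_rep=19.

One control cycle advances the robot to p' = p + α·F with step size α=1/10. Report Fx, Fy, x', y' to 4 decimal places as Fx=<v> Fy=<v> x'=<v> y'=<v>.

Fx=12.1538 Fy=6.3296 x'=-0.7846 y'=-8.3670

F_att = 5/4·(g−p) = 5/4·(10,5) = (12.5000,6.2500)
o1: d²=244 > ρ²=45 → inactive
o2: d²=17 ≤ ρ²=45; F_rep = 19·(-4,1)/17² = (-0.2630,0.0657)
o3: d²=37 ≤ ρ²=45; F_rep = 19·(-6,1)/37² = (-0.0833,0.0139)
F = F_att + ΣF_rep = (12.1538,6.3296)
p' = p + 1/10·F = (-0.7846,-8.3670)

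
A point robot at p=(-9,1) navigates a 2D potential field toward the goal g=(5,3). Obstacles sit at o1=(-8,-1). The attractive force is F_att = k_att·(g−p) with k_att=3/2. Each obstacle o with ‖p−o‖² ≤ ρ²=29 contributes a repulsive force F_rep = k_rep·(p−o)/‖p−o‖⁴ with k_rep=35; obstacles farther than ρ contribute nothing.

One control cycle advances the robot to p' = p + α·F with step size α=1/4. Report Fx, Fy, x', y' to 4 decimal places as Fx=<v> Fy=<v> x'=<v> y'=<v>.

F_att = 3/2·(g−p) = 3/2·(14,2) = (21.0000,3.0000)
o1: d²=5 ≤ ρ²=29; F_rep = 35·(-1,2)/5² = (-1.4000,2.8000)
F = F_att + ΣF_rep = (19.6000,5.8000)
p' = p + 1/4·F = (-4.1000,2.4500)

Fx=19.6000 Fy=5.8000 x'=-4.1000 y'=2.4500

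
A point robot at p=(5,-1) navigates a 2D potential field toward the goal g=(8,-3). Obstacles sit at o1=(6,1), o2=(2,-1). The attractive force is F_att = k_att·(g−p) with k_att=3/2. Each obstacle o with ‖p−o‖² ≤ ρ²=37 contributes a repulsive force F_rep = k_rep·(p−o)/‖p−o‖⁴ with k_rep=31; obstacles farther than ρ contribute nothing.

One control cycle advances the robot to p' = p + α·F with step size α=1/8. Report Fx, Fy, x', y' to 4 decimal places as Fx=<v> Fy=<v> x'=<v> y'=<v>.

F_att = 3/2·(g−p) = 3/2·(3,-2) = (4.5000,-3.0000)
o1: d²=5 ≤ ρ²=37; F_rep = 31·(-1,-2)/5² = (-1.2400,-2.4800)
o2: d²=9 ≤ ρ²=37; F_rep = 31·(3,0)/9² = (1.1481,0.0000)
F = F_att + ΣF_rep = (4.4081,-5.4800)
p' = p + 1/8·F = (5.5510,-1.6850)

Fx=4.4081 Fy=-5.4800 x'=5.5510 y'=-1.6850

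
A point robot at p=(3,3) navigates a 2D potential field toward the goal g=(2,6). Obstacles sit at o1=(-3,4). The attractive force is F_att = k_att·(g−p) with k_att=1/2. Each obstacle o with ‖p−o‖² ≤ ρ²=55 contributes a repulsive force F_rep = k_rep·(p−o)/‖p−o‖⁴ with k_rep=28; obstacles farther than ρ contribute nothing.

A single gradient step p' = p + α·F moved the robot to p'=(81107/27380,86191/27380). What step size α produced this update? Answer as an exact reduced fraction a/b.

α = 1/10

F_att = 1/2·(g−p) = 1/2·(-1,3) = (-0.5000,1.5000)
o1: d²=37 ≤ ρ²=55; F_rep = 28·(6,-1)/37² = (0.1227,-0.0205)
F = F_att + ΣF_rep = (-0.3773,1.4795)
Δp = p'−p = (-0.0377,0.1480); α = Δx/Fx = (-1033/27380) / (-1033/2738) = 1/10
check: Δy/Fy = (4051/27380) / (4051/2738) = 1/10 ✓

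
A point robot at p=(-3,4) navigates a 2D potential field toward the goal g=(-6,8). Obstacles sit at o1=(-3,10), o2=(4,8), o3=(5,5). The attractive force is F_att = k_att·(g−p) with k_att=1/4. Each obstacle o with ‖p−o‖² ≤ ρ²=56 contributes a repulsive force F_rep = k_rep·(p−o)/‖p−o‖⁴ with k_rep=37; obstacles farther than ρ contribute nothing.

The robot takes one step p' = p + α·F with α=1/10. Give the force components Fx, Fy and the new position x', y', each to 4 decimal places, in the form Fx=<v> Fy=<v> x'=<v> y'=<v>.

Fx=-0.7500 Fy=0.8287 x'=-3.0750 y'=4.0829

F_att = 1/4·(g−p) = 1/4·(-3,4) = (-0.7500,1.0000)
o1: d²=36 ≤ ρ²=56; F_rep = 37·(0,-6)/36² = (0.0000,-0.1713)
o2: d²=65 > ρ²=56 → inactive
o3: d²=65 > ρ²=56 → inactive
F = F_att + ΣF_rep = (-0.7500,0.8287)
p' = p + 1/10·F = (-3.0750,4.0829)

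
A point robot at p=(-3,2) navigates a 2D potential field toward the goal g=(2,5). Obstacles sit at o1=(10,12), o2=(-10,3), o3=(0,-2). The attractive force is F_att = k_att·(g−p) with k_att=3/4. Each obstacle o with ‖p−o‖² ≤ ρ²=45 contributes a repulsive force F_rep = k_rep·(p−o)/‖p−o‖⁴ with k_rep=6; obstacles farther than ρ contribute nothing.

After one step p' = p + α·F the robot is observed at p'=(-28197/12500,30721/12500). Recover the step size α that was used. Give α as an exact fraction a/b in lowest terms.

F_att = 3/4·(g−p) = 3/4·(5,3) = (3.7500,2.2500)
o1: d²=269 > ρ²=45 → inactive
o2: d²=50 > ρ²=45 → inactive
o3: d²=25 ≤ ρ²=45; F_rep = 6·(-3,4)/25² = (-0.0288,0.0384)
F = F_att + ΣF_rep = (3.7212,2.2884)
Δp = p'−p = (0.7442,0.4577); α = Δx/Fx = (9303/12500) / (9303/2500) = 1/5
check: Δy/Fy = (5721/12500) / (5721/2500) = 1/5 ✓

α = 1/5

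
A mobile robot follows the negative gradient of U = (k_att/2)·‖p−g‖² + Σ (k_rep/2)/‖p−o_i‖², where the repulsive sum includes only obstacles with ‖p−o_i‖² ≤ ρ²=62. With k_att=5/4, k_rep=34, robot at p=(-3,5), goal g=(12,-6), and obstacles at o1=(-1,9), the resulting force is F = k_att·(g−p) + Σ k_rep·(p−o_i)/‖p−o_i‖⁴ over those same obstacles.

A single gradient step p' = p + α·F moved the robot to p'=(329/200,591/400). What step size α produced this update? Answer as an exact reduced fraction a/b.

F_att = 5/4·(g−p) = 5/4·(15,-11) = (18.7500,-13.7500)
o1: d²=20 ≤ ρ²=62; F_rep = 34·(-2,-4)/20² = (-0.1700,-0.3400)
F = F_att + ΣF_rep = (18.5800,-14.0900)
Δp = p'−p = (4.6450,-3.5225); α = Δx/Fx = (929/200) / (929/50) = 1/4
check: Δy/Fy = (-1409/400) / (-1409/100) = 1/4 ✓

α = 1/4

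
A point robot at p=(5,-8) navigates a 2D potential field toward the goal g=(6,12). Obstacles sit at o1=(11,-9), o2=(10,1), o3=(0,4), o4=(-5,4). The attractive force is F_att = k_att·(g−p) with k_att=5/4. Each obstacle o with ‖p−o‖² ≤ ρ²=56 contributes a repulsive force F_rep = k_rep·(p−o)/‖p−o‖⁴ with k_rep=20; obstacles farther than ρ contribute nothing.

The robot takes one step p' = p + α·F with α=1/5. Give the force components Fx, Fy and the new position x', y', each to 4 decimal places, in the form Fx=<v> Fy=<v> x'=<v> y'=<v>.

F_att = 5/4·(g−p) = 5/4·(1,20) = (1.2500,25.0000)
o1: d²=37 ≤ ρ²=56; F_rep = 20·(-6,1)/37² = (-0.0877,0.0146)
o2: d²=106 > ρ²=56 → inactive
o3: d²=169 > ρ²=56 → inactive
o4: d²=244 > ρ²=56 → inactive
F = F_att + ΣF_rep = (1.1623,25.0146)
p' = p + 1/5·F = (5.2325,-2.9971)

Fx=1.1623 Fy=25.0146 x'=5.2325 y'=-2.9971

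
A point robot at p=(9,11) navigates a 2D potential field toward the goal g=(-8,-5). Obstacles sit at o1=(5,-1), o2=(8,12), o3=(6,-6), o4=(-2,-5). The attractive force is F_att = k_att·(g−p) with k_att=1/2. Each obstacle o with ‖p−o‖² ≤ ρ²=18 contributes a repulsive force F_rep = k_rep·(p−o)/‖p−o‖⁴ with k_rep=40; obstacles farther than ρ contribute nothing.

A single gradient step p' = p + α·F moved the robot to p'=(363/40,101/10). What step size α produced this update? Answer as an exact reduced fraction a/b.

F_att = 1/2·(g−p) = 1/2·(-17,-16) = (-8.5000,-8.0000)
o1: d²=160 > ρ²=18 → inactive
o2: d²=2 ≤ ρ²=18; F_rep = 40·(1,-1)/2² = (10.0000,-10.0000)
o3: d²=298 > ρ²=18 → inactive
o4: d²=377 > ρ²=18 → inactive
F = F_att + ΣF_rep = (1.5000,-18.0000)
Δp = p'−p = (0.0750,-0.9000); α = Δx/Fx = (3/40) / (3/2) = 1/20
check: Δy/Fy = (-9/10) / (-18) = 1/20 ✓

α = 1/20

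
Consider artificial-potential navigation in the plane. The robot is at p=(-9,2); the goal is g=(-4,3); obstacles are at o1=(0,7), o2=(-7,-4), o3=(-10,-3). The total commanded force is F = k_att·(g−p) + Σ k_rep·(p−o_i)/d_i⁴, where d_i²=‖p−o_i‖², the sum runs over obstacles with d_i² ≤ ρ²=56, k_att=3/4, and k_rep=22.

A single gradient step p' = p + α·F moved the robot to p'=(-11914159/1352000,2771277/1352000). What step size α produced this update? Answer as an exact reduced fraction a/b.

α = 1/20

F_att = 3/4·(g−p) = 3/4·(5,1) = (3.7500,0.7500)
o1: d²=106 > ρ²=56 → inactive
o2: d²=40 ≤ ρ²=56; F_rep = 22·(-2,6)/40² = (-0.0275,0.0825)
o3: d²=26 ≤ ρ²=56; F_rep = 22·(1,5)/26² = (0.0325,0.1627)
F = F_att + ΣF_rep = (3.7550,0.9952)
Δp = p'−p = (0.1878,0.0498); α = Δx/Fx = (253841/1352000) / (253841/67600) = 1/20
check: Δy/Fy = (67277/1352000) / (67277/67600) = 1/20 ✓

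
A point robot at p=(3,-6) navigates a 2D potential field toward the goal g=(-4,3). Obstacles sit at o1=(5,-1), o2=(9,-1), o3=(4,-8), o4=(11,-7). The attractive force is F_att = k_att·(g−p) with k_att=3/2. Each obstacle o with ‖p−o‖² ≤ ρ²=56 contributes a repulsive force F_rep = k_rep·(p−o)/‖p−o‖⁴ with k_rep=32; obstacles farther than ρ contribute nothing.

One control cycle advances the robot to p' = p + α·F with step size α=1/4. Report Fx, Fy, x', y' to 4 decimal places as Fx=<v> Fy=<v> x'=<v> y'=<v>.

Fx=-11.8561 Fy=15.8698 x'=0.0360 y'=-2.0326

F_att = 3/2·(g−p) = 3/2·(-7,9) = (-10.5000,13.5000)
o1: d²=29 ≤ ρ²=56; F_rep = 32·(-2,-5)/29² = (-0.0761,-0.1902)
o2: d²=61 > ρ²=56 → inactive
o3: d²=5 ≤ ρ²=56; F_rep = 32·(-1,2)/5² = (-1.2800,2.5600)
o4: d²=65 > ρ²=56 → inactive
F = F_att + ΣF_rep = (-11.8561,15.8698)
p' = p + 1/4·F = (0.0360,-2.0326)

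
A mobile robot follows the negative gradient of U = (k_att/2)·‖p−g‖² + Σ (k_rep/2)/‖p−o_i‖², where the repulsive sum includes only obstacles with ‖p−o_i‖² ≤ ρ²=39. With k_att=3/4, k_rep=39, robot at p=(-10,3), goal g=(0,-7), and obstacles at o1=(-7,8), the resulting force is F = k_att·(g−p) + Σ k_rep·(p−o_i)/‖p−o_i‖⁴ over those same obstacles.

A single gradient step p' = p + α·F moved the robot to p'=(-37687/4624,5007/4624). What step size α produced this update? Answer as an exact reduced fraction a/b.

α = 1/4

F_att = 3/4·(g−p) = 3/4·(10,-10) = (7.5000,-7.5000)
o1: d²=34 ≤ ρ²=39; F_rep = 39·(-3,-5)/34² = (-0.1012,-0.1687)
F = F_att + ΣF_rep = (7.3988,-7.6687)
Δp = p'−p = (1.8497,-1.9172); α = Δx/Fx = (8553/4624) / (8553/1156) = 1/4
check: Δy/Fy = (-8865/4624) / (-8865/1156) = 1/4 ✓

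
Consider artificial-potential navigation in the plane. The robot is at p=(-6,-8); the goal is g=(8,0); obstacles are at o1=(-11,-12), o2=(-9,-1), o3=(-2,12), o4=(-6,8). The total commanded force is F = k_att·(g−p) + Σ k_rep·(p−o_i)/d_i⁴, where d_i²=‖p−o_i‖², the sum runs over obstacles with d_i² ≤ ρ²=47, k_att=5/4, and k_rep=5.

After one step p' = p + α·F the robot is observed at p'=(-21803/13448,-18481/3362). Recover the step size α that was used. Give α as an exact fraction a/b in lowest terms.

α = 1/4

F_att = 5/4·(g−p) = 5/4·(14,8) = (17.5000,10.0000)
o1: d²=41 ≤ ρ²=47; F_rep = 5·(5,4)/41² = (0.0149,0.0119)
o2: d²=58 > ρ²=47 → inactive
o3: d²=416 > ρ²=47 → inactive
o4: d²=256 > ρ²=47 → inactive
F = F_att + ΣF_rep = (17.5149,10.0119)
Δp = p'−p = (4.3787,2.5030); α = Δx/Fx = (58885/13448) / (58885/3362) = 1/4
check: Δy/Fy = (8415/3362) / (16830/1681) = 1/4 ✓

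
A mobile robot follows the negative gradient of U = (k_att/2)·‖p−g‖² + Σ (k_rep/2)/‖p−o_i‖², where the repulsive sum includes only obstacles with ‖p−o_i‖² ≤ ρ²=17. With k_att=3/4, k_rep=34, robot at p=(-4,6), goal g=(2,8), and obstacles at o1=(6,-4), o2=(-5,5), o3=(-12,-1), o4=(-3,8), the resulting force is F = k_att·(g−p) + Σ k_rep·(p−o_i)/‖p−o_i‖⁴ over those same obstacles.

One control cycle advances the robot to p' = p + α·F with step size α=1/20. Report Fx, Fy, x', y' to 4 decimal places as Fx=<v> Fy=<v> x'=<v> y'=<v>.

Fx=11.6400 Fy=7.2800 x'=-3.4180 y'=6.3640

F_att = 3/4·(g−p) = 3/4·(6,2) = (4.5000,1.5000)
o1: d²=200 > ρ²=17 → inactive
o2: d²=2 ≤ ρ²=17; F_rep = 34·(1,1)/2² = (8.5000,8.5000)
o3: d²=113 > ρ²=17 → inactive
o4: d²=5 ≤ ρ²=17; F_rep = 34·(-1,-2)/5² = (-1.3600,-2.7200)
F = F_att + ΣF_rep = (11.6400,7.2800)
p' = p + 1/20·F = (-3.4180,6.3640)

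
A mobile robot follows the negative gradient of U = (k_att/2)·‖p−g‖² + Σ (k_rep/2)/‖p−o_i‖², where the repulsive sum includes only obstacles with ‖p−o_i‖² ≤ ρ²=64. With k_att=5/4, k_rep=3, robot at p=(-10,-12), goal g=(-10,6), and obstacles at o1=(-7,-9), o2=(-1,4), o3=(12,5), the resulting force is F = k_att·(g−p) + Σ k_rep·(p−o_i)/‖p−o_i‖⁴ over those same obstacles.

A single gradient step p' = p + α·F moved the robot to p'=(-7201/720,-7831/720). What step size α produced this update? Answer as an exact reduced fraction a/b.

F_att = 5/4·(g−p) = 5/4·(0,18) = (0.0000,22.5000)
o1: d²=18 ≤ ρ²=64; F_rep = 3·(-3,-3)/18² = (-0.0278,-0.0278)
o2: d²=337 > ρ²=64 → inactive
o3: d²=773 > ρ²=64 → inactive
F = F_att + ΣF_rep = (-0.0278,22.4722)
Δp = p'−p = (-0.0014,1.1236); α = Δx/Fx = (-1/720) / (-1/36) = 1/20
check: Δy/Fy = (809/720) / (809/36) = 1/20 ✓

α = 1/20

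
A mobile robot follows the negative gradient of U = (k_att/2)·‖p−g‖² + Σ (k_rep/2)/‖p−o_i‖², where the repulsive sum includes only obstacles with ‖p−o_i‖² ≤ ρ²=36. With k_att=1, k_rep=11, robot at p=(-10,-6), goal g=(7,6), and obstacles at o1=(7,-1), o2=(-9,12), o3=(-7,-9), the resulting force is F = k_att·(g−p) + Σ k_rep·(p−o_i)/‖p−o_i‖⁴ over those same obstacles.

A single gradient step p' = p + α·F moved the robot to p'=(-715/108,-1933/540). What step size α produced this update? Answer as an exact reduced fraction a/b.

α = 1/5

F_att = 1·(g−p) = 1·(17,12) = (17.0000,12.0000)
o1: d²=314 > ρ²=36 → inactive
o2: d²=325 > ρ²=36 → inactive
o3: d²=18 ≤ ρ²=36; F_rep = 11·(-3,3)/18² = (-0.1019,0.1019)
F = F_att + ΣF_rep = (16.8981,12.1019)
Δp = p'−p = (3.3796,2.4204); α = Δx/Fx = (365/108) / (1825/108) = 1/5
check: Δy/Fy = (1307/540) / (1307/108) = 1/5 ✓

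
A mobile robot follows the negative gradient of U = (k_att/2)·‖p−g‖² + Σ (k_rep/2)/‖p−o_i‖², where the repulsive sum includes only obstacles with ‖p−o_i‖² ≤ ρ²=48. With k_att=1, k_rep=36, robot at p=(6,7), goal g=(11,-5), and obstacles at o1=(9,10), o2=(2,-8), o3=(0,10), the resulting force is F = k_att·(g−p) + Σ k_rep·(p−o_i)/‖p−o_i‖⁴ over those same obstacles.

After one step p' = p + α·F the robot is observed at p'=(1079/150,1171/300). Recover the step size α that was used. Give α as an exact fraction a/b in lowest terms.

α = 1/4

F_att = 1·(g−p) = 1·(5,-12) = (5.0000,-12.0000)
o1: d²=18 ≤ ρ²=48; F_rep = 36·(-3,-3)/18² = (-0.3333,-0.3333)
o2: d²=241 > ρ²=48 → inactive
o3: d²=45 ≤ ρ²=48; F_rep = 36·(6,-3)/45² = (0.1067,-0.0533)
F = F_att + ΣF_rep = (4.7733,-12.3867)
Δp = p'−p = (1.1933,-3.0967); α = Δx/Fx = (179/150) / (358/75) = 1/4
check: Δy/Fy = (-929/300) / (-929/75) = 1/4 ✓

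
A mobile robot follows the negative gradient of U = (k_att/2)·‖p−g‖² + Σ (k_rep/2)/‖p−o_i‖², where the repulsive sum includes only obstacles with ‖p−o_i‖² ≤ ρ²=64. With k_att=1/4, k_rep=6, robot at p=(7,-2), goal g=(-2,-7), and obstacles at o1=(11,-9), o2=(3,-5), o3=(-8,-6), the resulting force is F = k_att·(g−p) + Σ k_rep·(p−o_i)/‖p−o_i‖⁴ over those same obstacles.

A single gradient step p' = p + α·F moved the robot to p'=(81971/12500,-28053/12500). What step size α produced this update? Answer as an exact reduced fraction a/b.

F_att = 1/4·(g−p) = 1/4·(-9,-5) = (-2.2500,-1.2500)
o1: d²=65 > ρ²=64 → inactive
o2: d²=25 ≤ ρ²=64; F_rep = 6·(4,3)/25² = (0.0384,0.0288)
o3: d²=241 > ρ²=64 → inactive
F = F_att + ΣF_rep = (-2.2116,-1.2212)
Δp = p'−p = (-0.4423,-0.2442); α = Δx/Fx = (-5529/12500) / (-5529/2500) = 1/5
check: Δy/Fy = (-3053/12500) / (-3053/2500) = 1/5 ✓

α = 1/5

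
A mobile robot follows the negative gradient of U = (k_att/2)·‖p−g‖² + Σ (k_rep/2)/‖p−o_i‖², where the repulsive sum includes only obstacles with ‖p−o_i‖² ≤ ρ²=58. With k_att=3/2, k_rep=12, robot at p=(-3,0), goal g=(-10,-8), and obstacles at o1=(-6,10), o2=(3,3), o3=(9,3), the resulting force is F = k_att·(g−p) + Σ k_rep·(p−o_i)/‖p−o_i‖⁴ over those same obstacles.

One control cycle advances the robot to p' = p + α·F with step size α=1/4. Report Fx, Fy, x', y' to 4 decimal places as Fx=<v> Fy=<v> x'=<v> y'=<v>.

F_att = 3/2·(g−p) = 3/2·(-7,-8) = (-10.5000,-12.0000)
o1: d²=109 > ρ²=58 → inactive
o2: d²=45 ≤ ρ²=58; F_rep = 12·(-6,-3)/45² = (-0.0356,-0.0178)
o3: d²=153 > ρ²=58 → inactive
F = F_att + ΣF_rep = (-10.5356,-12.0178)
p' = p + 1/4·F = (-5.6339,-3.0044)

Fx=-10.5356 Fy=-12.0178 x'=-5.6339 y'=-3.0044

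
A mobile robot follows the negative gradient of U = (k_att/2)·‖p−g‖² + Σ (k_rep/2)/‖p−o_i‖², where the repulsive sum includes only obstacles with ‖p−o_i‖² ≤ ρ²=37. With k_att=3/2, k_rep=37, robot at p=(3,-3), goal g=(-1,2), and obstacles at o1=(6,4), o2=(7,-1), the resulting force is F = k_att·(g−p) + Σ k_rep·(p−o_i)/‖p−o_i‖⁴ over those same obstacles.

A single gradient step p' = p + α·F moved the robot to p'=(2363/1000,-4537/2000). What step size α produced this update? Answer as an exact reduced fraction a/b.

F_att = 3/2·(g−p) = 3/2·(-4,5) = (-6.0000,7.5000)
o1: d²=58 > ρ²=37 → inactive
o2: d²=20 ≤ ρ²=37; F_rep = 37·(-4,-2)/20² = (-0.3700,-0.1850)
F = F_att + ΣF_rep = (-6.3700,7.3150)
Δp = p'−p = (-0.6370,0.7315); α = Δx/Fx = (-637/1000) / (-637/100) = 1/10
check: Δy/Fy = (1463/2000) / (1463/200) = 1/10 ✓

α = 1/10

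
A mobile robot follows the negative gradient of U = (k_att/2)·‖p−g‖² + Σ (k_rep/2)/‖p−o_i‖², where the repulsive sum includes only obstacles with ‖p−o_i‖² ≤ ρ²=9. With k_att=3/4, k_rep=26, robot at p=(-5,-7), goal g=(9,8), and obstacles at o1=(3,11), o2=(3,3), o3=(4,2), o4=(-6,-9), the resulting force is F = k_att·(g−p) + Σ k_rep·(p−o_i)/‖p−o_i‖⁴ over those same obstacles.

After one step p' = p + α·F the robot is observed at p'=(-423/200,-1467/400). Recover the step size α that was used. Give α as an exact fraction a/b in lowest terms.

α = 1/4

F_att = 3/4·(g−p) = 3/4·(14,15) = (10.5000,11.2500)
o1: d²=388 > ρ²=9 → inactive
o2: d²=164 > ρ²=9 → inactive
o3: d²=162 > ρ²=9 → inactive
o4: d²=5 ≤ ρ²=9; F_rep = 26·(1,2)/5² = (1.0400,2.0800)
F = F_att + ΣF_rep = (11.5400,13.3300)
Δp = p'−p = (2.8850,3.3325); α = Δx/Fx = (577/200) / (577/50) = 1/4
check: Δy/Fy = (1333/400) / (1333/100) = 1/4 ✓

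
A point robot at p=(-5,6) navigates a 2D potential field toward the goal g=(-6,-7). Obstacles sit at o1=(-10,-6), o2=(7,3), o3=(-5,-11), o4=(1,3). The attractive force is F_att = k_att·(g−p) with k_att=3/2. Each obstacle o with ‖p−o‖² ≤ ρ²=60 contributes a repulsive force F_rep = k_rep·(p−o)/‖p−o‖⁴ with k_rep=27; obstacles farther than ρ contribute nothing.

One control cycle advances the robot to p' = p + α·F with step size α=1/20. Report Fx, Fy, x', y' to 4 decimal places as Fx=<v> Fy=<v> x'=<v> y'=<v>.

Fx=-1.5800 Fy=-19.4600 x'=-5.0790 y'=5.0270

F_att = 3/2·(g−p) = 3/2·(-1,-13) = (-1.5000,-19.5000)
o1: d²=169 > ρ²=60 → inactive
o2: d²=153 > ρ²=60 → inactive
o3: d²=289 > ρ²=60 → inactive
o4: d²=45 ≤ ρ²=60; F_rep = 27·(-6,3)/45² = (-0.0800,0.0400)
F = F_att + ΣF_rep = (-1.5800,-19.4600)
p' = p + 1/20·F = (-5.0790,5.0270)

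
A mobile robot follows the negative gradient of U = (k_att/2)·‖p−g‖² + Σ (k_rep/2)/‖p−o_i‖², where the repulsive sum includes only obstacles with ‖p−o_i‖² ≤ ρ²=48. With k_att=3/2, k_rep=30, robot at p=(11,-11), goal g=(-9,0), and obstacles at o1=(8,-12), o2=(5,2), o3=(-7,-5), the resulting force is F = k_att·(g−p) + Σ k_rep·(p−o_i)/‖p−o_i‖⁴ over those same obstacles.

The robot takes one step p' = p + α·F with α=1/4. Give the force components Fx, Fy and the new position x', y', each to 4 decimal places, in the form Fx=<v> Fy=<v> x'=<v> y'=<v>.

Fx=-29.1000 Fy=16.8000 x'=3.7250 y'=-6.8000

F_att = 3/2·(g−p) = 3/2·(-20,11) = (-30.0000,16.5000)
o1: d²=10 ≤ ρ²=48; F_rep = 30·(3,1)/10² = (0.9000,0.3000)
o2: d²=205 > ρ²=48 → inactive
o3: d²=360 > ρ²=48 → inactive
F = F_att + ΣF_rep = (-29.1000,16.8000)
p' = p + 1/4·F = (3.7250,-6.8000)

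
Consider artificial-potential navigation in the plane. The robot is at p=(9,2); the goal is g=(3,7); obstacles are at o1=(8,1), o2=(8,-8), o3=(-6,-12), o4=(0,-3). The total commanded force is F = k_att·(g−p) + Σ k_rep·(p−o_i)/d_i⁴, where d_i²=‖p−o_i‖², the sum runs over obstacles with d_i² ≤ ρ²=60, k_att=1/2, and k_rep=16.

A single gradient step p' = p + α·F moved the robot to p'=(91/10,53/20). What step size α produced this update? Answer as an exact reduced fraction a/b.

F_att = 1/2·(g−p) = 1/2·(-6,5) = (-3.0000,2.5000)
o1: d²=2 ≤ ρ²=60; F_rep = 16·(1,1)/2² = (4.0000,4.0000)
o2: d²=101 > ρ²=60 → inactive
o3: d²=421 > ρ²=60 → inactive
o4: d²=106 > ρ²=60 → inactive
F = F_att + ΣF_rep = (1.0000,6.5000)
Δp = p'−p = (0.1000,0.6500); α = Δx/Fx = (1/10) / (1) = 1/10
check: Δy/Fy = (13/20) / (13/2) = 1/10 ✓

α = 1/10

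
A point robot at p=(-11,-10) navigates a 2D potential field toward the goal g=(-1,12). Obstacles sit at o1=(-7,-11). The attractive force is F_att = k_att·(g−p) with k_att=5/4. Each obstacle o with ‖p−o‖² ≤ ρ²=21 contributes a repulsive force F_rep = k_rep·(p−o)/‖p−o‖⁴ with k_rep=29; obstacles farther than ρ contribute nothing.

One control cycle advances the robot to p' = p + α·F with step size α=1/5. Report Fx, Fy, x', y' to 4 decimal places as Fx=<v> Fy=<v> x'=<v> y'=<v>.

Fx=12.0986 Fy=27.6003 x'=-8.5803 y'=-4.4799

F_att = 5/4·(g−p) = 5/4·(10,22) = (12.5000,27.5000)
o1: d²=17 ≤ ρ²=21; F_rep = 29·(-4,1)/17² = (-0.4014,0.1003)
F = F_att + ΣF_rep = (12.0986,27.6003)
p' = p + 1/5·F = (-8.5803,-4.4799)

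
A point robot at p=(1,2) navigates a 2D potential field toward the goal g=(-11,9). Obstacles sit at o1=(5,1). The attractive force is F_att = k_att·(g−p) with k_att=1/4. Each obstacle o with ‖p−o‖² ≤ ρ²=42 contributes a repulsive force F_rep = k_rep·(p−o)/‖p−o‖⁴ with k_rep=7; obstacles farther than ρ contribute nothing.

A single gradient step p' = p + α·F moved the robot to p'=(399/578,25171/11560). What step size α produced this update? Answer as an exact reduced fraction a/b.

α = 1/10

F_att = 1/4·(g−p) = 1/4·(-12,7) = (-3.0000,1.7500)
o1: d²=17 ≤ ρ²=42; F_rep = 7·(-4,1)/17² = (-0.0969,0.0242)
F = F_att + ΣF_rep = (-3.0969,1.7742)
Δp = p'−p = (-0.3097,0.1774); α = Δx/Fx = (-179/578) / (-895/289) = 1/10
check: Δy/Fy = (2051/11560) / (2051/1156) = 1/10 ✓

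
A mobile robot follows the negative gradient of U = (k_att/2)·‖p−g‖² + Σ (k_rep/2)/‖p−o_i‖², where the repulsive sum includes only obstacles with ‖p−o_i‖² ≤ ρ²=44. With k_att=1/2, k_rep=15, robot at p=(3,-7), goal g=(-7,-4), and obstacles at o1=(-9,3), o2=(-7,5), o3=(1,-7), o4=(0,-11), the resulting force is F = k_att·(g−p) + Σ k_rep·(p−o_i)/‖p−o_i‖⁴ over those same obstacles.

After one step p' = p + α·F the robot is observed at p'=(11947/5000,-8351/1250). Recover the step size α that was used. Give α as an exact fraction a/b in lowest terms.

F_att = 1/2·(g−p) = 1/2·(-10,3) = (-5.0000,1.5000)
o1: d²=244 > ρ²=44 → inactive
o2: d²=244 > ρ²=44 → inactive
o3: d²=4 ≤ ρ²=44; F_rep = 15·(2,0)/4² = (1.8750,0.0000)
o4: d²=25 ≤ ρ²=44; F_rep = 15·(3,4)/25² = (0.0720,0.0960)
F = F_att + ΣF_rep = (-3.0530,1.5960)
Δp = p'−p = (-0.6106,0.3192); α = Δx/Fx = (-3053/5000) / (-3053/1000) = 1/5
check: Δy/Fy = (399/1250) / (399/250) = 1/5 ✓

α = 1/5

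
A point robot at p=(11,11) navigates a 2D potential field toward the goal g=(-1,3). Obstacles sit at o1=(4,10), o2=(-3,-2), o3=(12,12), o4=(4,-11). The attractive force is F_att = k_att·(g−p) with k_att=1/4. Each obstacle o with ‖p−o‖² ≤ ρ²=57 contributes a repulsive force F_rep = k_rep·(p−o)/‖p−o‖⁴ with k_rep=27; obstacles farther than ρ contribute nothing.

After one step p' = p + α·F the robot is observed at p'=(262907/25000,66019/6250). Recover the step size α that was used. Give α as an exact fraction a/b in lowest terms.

α = 1/20

F_att = 1/4·(g−p) = 1/4·(-12,-8) = (-3.0000,-2.0000)
o1: d²=50 ≤ ρ²=57; F_rep = 27·(7,1)/50² = (0.0756,0.0108)
o2: d²=365 > ρ²=57 → inactive
o3: d²=2 ≤ ρ²=57; F_rep = 27·(-1,-1)/2² = (-6.7500,-6.7500)
o4: d²=533 > ρ²=57 → inactive
F = F_att + ΣF_rep = (-9.6744,-8.7392)
Δp = p'−p = (-0.4837,-0.4370); α = Δx/Fx = (-12093/25000) / (-12093/1250) = 1/20
check: Δy/Fy = (-2731/6250) / (-5462/625) = 1/20 ✓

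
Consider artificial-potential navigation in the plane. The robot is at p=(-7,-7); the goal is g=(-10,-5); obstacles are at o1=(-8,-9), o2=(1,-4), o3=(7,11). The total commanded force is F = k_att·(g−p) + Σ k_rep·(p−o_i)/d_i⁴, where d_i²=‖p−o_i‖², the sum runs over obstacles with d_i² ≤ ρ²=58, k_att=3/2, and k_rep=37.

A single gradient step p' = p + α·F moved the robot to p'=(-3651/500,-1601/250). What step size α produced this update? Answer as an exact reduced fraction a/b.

α = 1/10

F_att = 3/2·(g−p) = 3/2·(-3,2) = (-4.5000,3.0000)
o1: d²=5 ≤ ρ²=58; F_rep = 37·(1,2)/5² = (1.4800,2.9600)
o2: d²=73 > ρ²=58 → inactive
o3: d²=520 > ρ²=58 → inactive
F = F_att + ΣF_rep = (-3.0200,5.9600)
Δp = p'−p = (-0.3020,0.5960); α = Δx/Fx = (-151/500) / (-151/50) = 1/10
check: Δy/Fy = (149/250) / (149/25) = 1/10 ✓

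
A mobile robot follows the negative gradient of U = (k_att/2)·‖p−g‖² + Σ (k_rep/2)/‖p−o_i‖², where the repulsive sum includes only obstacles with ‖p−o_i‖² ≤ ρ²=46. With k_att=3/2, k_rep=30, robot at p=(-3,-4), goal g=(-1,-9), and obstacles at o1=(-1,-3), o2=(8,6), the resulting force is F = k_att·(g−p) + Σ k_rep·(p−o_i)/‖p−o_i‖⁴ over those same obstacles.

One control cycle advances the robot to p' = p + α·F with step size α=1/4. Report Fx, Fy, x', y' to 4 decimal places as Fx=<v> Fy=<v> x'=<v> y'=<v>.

F_att = 3/2·(g−p) = 3/2·(2,-5) = (3.0000,-7.5000)
o1: d²=5 ≤ ρ²=46; F_rep = 30·(-2,-1)/5² = (-2.4000,-1.2000)
o2: d²=221 > ρ²=46 → inactive
F = F_att + ΣF_rep = (0.6000,-8.7000)
p' = p + 1/4·F = (-2.8500,-6.1750)

Fx=0.6000 Fy=-8.7000 x'=-2.8500 y'=-6.1750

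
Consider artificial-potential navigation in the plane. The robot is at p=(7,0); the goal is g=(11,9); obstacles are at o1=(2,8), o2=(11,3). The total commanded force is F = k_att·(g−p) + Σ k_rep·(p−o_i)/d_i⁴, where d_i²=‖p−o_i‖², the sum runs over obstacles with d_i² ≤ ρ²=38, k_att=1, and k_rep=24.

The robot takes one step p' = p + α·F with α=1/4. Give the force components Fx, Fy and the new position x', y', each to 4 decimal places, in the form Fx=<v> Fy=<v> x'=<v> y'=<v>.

F_att = 1·(g−p) = 1·(4,9) = (4.0000,9.0000)
o1: d²=89 > ρ²=38 → inactive
o2: d²=25 ≤ ρ²=38; F_rep = 24·(-4,-3)/25² = (-0.1536,-0.1152)
F = F_att + ΣF_rep = (3.8464,8.8848)
p' = p + 1/4·F = (7.9616,2.2212)

Fx=3.8464 Fy=8.8848 x'=7.9616 y'=2.2212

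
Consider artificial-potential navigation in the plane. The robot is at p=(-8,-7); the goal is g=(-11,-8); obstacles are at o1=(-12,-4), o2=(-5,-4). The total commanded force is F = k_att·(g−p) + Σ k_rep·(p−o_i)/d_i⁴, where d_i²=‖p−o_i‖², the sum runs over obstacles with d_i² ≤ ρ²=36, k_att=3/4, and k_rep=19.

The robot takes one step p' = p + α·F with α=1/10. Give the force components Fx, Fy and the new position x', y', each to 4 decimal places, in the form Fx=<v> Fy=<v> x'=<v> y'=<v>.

Fx=-2.3043 Fy=-1.0171 x'=-8.2304 y'=-7.1017

F_att = 3/4·(g−p) = 3/4·(-3,-1) = (-2.2500,-0.7500)
o1: d²=25 ≤ ρ²=36; F_rep = 19·(4,-3)/25² = (0.1216,-0.0912)
o2: d²=18 ≤ ρ²=36; F_rep = 19·(-3,-3)/18² = (-0.1759,-0.1759)
F = F_att + ΣF_rep = (-2.3043,-1.0171)
p' = p + 1/10·F = (-8.2304,-7.1017)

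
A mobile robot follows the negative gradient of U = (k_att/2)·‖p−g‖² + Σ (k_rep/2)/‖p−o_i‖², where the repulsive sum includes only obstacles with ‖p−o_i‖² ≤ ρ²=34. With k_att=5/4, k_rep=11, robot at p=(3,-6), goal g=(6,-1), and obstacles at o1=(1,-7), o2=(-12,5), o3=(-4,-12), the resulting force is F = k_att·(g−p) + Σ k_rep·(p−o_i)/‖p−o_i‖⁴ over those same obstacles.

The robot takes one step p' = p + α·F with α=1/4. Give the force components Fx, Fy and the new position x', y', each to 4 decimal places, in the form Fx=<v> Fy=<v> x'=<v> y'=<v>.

F_att = 5/4·(g−p) = 5/4·(3,5) = (3.7500,6.2500)
o1: d²=5 ≤ ρ²=34; F_rep = 11·(2,1)/5² = (0.8800,0.4400)
o2: d²=346 > ρ²=34 → inactive
o3: d²=85 > ρ²=34 → inactive
F = F_att + ΣF_rep = (4.6300,6.6900)
p' = p + 1/4·F = (4.1575,-4.3275)

Fx=4.6300 Fy=6.6900 x'=4.1575 y'=-4.3275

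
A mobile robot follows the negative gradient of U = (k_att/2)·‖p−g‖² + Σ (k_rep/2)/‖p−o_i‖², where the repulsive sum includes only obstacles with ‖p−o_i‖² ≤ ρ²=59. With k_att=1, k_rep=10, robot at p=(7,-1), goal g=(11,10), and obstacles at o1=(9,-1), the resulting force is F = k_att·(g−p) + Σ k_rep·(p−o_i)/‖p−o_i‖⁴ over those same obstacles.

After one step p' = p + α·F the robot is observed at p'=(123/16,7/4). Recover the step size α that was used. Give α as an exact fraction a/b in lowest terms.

α = 1/4

F_att = 1·(g−p) = 1·(4,11) = (4.0000,11.0000)
o1: d²=4 ≤ ρ²=59; F_rep = 10·(-2,0)/4² = (-1.2500,0.0000)
F = F_att + ΣF_rep = (2.7500,11.0000)
Δp = p'−p = (0.6875,2.7500); α = Δx/Fx = (11/16) / (11/4) = 1/4
check: Δy/Fy = (11/4) / (11) = 1/4 ✓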